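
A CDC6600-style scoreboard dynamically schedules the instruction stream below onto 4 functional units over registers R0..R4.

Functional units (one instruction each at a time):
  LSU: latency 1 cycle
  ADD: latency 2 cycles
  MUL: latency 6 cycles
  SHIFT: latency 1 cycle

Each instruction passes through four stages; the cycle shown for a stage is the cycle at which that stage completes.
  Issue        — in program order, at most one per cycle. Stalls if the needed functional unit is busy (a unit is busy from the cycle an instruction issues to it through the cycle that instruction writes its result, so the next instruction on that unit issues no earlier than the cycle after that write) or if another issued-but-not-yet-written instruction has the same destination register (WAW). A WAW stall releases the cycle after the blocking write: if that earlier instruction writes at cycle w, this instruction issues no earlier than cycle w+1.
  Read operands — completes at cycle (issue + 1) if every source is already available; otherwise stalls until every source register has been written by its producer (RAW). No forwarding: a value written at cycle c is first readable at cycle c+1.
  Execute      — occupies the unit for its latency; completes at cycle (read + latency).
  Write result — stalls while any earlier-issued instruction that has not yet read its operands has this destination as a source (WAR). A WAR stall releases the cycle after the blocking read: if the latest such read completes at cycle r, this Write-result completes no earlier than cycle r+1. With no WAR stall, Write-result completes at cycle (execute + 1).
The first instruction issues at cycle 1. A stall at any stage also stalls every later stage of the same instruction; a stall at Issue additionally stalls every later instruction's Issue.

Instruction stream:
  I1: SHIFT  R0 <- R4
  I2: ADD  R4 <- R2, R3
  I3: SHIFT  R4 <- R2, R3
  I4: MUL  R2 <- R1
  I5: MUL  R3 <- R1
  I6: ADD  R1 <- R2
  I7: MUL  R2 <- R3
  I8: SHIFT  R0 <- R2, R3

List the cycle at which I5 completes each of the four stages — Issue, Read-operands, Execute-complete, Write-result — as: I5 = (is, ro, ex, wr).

I5 = (17, 18, 24, 25)

I1  is:1  ro:2  ex:3  wr:4
I2  is:2  ro:3  ex:5  wr:6
I3  is:7  ro:8  ex:9  wr:10  — WAW R4: wait I2 write@6
I4  is:8  ro:9  ex:15  wr:16
I5  is:17  ro:18  ex:24  wr:25  — struct: MUL busy until I4 writes@16
I6  is:18  ro:19  ex:21  wr:22
I7  is:26  ro:27  ex:33  wr:34  — struct: MUL busy until I5 writes@25
I8  is:27  ro:35  ex:36  wr:37  — RAW R2: wait I7 write@34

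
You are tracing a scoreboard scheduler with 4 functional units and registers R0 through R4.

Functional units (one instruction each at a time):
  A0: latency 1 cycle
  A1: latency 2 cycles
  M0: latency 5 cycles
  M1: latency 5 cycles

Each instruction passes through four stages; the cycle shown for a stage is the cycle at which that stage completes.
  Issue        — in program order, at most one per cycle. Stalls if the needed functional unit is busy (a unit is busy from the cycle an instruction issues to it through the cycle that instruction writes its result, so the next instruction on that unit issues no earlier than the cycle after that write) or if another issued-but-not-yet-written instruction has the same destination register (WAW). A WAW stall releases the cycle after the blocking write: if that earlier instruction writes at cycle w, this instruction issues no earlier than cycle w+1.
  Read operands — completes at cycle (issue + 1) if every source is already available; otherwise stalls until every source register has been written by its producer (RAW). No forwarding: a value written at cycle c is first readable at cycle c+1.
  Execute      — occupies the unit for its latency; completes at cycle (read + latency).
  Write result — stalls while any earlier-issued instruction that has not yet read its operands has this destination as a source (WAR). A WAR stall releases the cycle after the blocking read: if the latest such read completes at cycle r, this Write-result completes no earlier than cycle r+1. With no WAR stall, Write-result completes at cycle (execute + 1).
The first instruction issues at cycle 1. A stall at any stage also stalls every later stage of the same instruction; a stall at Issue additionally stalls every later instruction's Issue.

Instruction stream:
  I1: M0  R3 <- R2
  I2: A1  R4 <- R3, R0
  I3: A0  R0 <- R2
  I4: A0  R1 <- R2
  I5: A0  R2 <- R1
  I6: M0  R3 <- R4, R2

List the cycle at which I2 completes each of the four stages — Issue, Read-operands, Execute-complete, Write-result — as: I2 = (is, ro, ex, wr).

c1: I1→M0
c2: I1 RO, I2→A1
c3: I3→A0
c4: I3 RO
c5: I3 EX
c7: I1 EX
c8: I1 WR R3
c9: I2 RO
c10: I3 WR R0
c11: I2 EX, I4→A0
c12: I2 WR R4, I4 RO
c13: I4 EX
c14: I4 WR R1
c15: I5→A0
c16: I5 RO, I6→M0
c17: I5 EX
c18: I5 WR R2
c19: I6 RO
c24: I6 EX
c25: I6 WR R3

I2 = (2, 9, 11, 12)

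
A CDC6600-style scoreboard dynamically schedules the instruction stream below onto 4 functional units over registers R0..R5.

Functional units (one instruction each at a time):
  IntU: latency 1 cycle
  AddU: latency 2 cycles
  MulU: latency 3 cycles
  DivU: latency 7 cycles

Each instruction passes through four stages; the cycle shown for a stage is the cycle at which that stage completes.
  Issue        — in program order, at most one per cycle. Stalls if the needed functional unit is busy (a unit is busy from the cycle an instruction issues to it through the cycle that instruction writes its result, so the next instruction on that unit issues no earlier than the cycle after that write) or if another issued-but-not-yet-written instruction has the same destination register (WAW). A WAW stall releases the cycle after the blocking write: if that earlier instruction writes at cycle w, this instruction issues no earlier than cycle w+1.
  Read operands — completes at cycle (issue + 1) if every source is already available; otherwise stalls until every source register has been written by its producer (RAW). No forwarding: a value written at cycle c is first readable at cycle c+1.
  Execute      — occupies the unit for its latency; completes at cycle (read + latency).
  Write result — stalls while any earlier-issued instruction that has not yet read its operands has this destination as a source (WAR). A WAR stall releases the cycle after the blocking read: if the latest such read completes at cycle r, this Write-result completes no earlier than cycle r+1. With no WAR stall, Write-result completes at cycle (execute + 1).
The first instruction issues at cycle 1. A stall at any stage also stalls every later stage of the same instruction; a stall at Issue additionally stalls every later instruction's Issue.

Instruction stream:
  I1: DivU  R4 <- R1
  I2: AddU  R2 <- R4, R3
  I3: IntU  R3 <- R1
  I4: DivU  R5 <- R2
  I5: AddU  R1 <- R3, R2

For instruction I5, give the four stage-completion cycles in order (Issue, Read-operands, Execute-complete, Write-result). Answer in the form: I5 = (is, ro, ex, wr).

cycle 1: I1 dispatched to DivU
cycle 2: I1 operands ready; I2 dispatched to AddU
cycle 3: I3 dispatched to IntU
cycle 4: I3 operands ready
cycle 5: I3 complete
cycle 9: I1 complete
cycle 10: R4←I1
cycle 11: I2 operands ready; I4 dispatched to DivU
cycle 12: R3←I3
cycle 13: I2 complete
cycle 14: R2←I2
cycle 15: I4 operands ready; I5 dispatched to AddU
cycle 16: I5 operands ready
cycle 18: I5 complete
cycle 19: R1←I5
cycle 22: I4 complete
cycle 23: R5←I4

I5 = (15, 16, 18, 19)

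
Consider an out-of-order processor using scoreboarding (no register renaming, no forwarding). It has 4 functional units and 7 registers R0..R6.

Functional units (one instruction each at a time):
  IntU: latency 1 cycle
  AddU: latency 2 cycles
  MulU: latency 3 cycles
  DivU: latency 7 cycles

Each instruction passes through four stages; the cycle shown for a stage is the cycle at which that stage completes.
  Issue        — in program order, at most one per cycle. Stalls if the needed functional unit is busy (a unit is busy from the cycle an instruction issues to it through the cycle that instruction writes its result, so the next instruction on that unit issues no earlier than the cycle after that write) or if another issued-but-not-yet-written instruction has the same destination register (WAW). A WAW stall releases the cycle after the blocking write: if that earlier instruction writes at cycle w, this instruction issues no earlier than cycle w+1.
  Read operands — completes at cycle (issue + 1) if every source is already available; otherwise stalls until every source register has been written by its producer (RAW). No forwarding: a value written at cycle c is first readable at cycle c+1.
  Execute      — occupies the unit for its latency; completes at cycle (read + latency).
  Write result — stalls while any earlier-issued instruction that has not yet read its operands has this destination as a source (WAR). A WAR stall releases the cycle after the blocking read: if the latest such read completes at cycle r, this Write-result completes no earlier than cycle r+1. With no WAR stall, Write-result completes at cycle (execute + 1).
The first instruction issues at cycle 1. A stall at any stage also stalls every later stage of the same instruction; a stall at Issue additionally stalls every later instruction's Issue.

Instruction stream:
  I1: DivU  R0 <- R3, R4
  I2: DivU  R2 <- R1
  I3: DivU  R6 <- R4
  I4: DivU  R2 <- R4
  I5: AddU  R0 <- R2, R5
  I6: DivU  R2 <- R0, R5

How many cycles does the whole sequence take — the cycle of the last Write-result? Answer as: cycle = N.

cycle = 53

[1] issue I1 (DivU)
[2] I1 read-ops
[9] I1 finished on DivU
[10] I1→R0
[11] issue I2 (DivU)
[12] I2 read-ops
[19] I2 finished on DivU
[20] I2→R2
[21] issue I3 (DivU)
[22] I3 read-ops
[29] I3 finished on DivU
[30] I3→R6
[31] issue I4 (DivU)
[32] I4 read-ops · issue I5 (AddU)
[39] I4 finished on DivU
[40] I4→R2
[41] I5 read-ops · issue I6 (DivU)
[43] I5 finished on AddU
[44] I5→R0
[45] I6 read-ops
[52] I6 finished on DivU
[53] I6→R2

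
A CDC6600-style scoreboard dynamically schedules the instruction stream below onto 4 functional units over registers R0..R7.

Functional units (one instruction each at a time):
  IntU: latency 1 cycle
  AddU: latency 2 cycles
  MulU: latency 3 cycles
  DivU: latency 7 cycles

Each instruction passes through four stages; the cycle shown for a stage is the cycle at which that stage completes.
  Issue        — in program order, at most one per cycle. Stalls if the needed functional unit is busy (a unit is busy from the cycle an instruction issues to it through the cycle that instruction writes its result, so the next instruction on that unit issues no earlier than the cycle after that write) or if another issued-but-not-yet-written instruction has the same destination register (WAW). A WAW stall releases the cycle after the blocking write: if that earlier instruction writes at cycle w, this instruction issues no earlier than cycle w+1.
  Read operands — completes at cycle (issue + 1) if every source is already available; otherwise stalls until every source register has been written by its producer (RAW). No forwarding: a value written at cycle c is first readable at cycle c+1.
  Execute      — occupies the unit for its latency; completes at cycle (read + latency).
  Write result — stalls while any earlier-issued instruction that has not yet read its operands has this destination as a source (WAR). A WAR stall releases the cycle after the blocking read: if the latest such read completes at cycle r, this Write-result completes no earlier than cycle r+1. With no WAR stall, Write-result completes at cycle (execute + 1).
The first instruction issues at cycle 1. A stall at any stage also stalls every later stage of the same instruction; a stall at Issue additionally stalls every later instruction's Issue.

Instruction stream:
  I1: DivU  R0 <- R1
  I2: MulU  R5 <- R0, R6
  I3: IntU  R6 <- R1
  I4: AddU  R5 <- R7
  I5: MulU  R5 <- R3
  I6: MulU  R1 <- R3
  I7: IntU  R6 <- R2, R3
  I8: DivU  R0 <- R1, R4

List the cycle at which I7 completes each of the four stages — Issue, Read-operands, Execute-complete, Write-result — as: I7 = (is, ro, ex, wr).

I7 = (28, 29, 30, 31)

I1  is:1  ro:2  ex:9  wr:10
I2  is:2  ro:11  ex:14  wr:15  — RAW R0: wait I1 write@10
I3  is:3  ro:4  ex:5  wr:12  — WAR R6: wait I2 read@11
I4  is:16  ro:17  ex:19  wr:20  — WAW R5: wait I2 write@15
I5  is:21  ro:22  ex:25  wr:26  — WAW R5: wait I4 write@20
I6  is:27  ro:28  ex:31  wr:32  — struct: MulU busy until I5 writes@26
I7  is:28  ro:29  ex:30  wr:31
I8  is:29  ro:33  ex:40  wr:41  — RAW R1: wait I6 write@32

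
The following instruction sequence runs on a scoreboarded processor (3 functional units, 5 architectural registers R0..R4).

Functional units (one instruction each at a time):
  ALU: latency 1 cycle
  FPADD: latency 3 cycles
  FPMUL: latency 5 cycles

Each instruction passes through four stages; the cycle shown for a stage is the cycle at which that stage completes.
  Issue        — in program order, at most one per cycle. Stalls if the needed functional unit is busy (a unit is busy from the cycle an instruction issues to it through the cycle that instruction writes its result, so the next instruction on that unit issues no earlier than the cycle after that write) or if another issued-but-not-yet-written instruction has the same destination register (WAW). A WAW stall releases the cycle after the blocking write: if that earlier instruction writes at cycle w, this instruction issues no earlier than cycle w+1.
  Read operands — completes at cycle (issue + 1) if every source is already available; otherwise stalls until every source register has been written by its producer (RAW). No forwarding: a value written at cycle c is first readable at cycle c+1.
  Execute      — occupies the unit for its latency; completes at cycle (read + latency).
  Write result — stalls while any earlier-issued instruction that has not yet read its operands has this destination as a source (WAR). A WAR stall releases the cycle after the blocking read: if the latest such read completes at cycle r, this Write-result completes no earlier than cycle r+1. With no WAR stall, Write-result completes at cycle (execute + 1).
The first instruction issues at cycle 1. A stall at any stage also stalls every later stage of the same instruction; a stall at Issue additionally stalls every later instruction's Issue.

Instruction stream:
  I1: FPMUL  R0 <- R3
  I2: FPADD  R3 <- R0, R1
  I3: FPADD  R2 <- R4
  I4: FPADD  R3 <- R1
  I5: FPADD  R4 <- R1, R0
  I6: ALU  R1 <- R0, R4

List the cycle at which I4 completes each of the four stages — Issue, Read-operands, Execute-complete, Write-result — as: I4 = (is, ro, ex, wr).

I1  is:1  ro:2  ex:7  wr:8
I2  is:2  ro:9  ex:12  wr:13  — RAW R0: wait I1 write@8
I3  is:14  ro:15  ex:18  wr:19  — struct: FPADD busy until I2 writes@13
I4  is:20  ro:21  ex:24  wr:25  — struct: FPADD busy until I3 writes@19
I5  is:26  ro:27  ex:30  wr:31  — struct: FPADD busy until I4 writes@25
I6  is:27  ro:32  ex:33  wr:34  — RAW R4: wait I5 write@31

I4 = (20, 21, 24, 25)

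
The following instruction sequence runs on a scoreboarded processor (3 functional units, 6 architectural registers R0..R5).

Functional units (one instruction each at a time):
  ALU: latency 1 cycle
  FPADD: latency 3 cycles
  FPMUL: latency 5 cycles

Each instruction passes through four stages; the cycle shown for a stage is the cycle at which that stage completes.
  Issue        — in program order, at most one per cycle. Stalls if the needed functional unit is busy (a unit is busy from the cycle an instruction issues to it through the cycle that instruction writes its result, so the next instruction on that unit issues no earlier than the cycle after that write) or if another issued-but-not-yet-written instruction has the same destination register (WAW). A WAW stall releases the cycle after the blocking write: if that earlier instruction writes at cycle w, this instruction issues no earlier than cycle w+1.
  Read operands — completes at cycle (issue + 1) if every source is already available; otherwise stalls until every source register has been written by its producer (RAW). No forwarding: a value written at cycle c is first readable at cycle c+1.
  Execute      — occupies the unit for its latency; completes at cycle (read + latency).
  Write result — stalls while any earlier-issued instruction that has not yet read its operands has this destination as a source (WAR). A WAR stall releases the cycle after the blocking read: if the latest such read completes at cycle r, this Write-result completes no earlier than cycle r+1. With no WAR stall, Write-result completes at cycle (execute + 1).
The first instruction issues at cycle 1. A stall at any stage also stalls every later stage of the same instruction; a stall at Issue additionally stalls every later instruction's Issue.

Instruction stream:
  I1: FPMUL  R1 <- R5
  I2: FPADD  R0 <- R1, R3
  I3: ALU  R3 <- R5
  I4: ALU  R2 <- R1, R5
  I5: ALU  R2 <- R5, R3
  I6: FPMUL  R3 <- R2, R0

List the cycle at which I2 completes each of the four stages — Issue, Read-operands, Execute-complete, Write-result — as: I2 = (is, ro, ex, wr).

I2 = (2, 9, 12, 13)

[1] I1→FPMUL
[2] I1 RO; I2→FPADD
[3] I3→ALU
[4] I3 RO
[5] I3 EX
[7] I1 EX
[8] I1 WR R1
[9] I2 RO
[10] I3 WR R3
[11] I4→ALU
[12] I2 EX; I4 RO
[13] I2 WR R0; I4 EX
[14] I4 WR R2
[15] I5→ALU
[16] I5 RO; I6→FPMUL
[17] I5 EX
[18] I5 WR R2
[19] I6 RO
[24] I6 EX
[25] I6 WR R3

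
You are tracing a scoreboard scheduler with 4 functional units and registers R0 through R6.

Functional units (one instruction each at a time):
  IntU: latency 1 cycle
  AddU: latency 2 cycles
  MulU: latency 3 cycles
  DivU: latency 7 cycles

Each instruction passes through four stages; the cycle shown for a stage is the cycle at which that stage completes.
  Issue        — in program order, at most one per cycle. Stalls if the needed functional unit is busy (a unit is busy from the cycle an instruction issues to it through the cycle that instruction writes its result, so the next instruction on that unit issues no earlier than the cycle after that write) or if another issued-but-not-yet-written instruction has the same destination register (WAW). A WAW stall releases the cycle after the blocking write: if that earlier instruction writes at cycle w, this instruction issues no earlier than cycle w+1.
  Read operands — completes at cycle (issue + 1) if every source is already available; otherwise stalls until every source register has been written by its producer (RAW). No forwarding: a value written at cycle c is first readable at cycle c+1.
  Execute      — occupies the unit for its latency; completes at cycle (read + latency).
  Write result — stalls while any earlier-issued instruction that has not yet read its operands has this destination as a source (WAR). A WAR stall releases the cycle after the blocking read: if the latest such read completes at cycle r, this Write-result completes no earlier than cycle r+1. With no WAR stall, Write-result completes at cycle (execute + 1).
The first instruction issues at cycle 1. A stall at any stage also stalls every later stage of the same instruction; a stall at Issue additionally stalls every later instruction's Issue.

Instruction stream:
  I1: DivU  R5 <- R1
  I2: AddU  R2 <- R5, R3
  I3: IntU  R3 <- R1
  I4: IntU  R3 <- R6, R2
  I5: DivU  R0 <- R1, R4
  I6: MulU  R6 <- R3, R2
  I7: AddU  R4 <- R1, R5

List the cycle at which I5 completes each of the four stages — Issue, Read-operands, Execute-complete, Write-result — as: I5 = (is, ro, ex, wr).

  I1 | 1 | 2 | 9 | 10
  I2 | 2 | 11 | 13 | 14   RAW R5: wait I1 write@10
  I3 | 3 | 4 | 5 | 12   WAR R3: wait I2 read@11
  I4 | 13 | 15 | 16 | 17   struct: IntU busy until I3 writes@12 · RAW R2: wait I2 write@14
  I5 | 14 | 15 | 22 | 23
  I6 | 15 | 18 | 21 | 22   RAW R3: wait I4 write@17
  I7 | 16 | 17 | 19 | 20

I5 = (14, 15, 22, 23)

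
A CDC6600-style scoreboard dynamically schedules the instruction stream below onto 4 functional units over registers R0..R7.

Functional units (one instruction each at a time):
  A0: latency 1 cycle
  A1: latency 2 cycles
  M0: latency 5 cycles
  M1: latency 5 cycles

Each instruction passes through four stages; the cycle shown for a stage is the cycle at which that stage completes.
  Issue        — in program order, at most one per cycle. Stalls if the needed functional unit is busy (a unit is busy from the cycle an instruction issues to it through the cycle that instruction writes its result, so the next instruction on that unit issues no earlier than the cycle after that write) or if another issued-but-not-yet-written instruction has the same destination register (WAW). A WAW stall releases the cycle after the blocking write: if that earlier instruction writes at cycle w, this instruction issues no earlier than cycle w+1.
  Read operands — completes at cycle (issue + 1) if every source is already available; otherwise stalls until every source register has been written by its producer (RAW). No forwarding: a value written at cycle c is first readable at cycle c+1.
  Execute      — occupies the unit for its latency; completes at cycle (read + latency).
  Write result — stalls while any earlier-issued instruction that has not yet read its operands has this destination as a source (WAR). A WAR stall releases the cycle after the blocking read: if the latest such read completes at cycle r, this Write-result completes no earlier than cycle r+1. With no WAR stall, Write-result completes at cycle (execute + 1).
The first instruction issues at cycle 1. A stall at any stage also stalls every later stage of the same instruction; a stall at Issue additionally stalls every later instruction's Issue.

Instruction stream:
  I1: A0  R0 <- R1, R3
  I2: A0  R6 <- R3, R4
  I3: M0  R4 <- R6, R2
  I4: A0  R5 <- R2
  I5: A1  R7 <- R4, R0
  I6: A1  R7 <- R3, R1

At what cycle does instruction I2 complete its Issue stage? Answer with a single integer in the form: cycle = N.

cycle = 5

t=1  I1 dispatched to A0
t=2  I1 operands ready
t=3  I1 complete
t=4  R0←I1
t=5  I2 dispatched to A0
t=6  I2 operands ready | I3 dispatched to M0
t=7  I2 complete
t=8  R6←I2
t=9  I3 operands ready | I4 dispatched to A0
t=10  I4 operands ready | I5 dispatched to A1
t=11  I4 complete
t=12  R5←I4
t=14  I3 complete
t=15  R4←I3
t=16  I5 operands ready
t=18  I5 complete
t=19  R7←I5
t=20  I6 dispatched to A1
t=21  I6 operands ready
t=23  I6 complete
t=24  R7←I6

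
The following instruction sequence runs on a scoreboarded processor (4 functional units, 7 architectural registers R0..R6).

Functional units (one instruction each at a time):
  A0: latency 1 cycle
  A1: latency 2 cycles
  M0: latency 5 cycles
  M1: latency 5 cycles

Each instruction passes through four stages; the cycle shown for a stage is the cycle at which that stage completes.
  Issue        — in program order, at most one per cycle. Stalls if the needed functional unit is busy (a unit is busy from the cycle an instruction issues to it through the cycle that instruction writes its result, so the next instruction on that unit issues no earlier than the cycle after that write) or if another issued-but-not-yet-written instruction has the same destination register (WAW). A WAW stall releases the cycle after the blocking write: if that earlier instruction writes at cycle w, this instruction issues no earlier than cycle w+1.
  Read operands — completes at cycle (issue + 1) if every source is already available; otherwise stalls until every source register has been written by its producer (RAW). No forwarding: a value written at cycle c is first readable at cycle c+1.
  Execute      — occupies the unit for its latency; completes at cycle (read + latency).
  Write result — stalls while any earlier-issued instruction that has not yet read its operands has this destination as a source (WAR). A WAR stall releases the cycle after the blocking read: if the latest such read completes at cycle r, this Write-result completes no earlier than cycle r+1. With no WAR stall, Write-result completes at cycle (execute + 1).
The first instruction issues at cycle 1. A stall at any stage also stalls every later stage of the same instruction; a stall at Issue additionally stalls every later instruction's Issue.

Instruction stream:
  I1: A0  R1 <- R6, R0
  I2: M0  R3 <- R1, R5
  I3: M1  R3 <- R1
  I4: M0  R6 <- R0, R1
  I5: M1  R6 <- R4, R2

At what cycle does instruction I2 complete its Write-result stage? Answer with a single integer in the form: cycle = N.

cycle = 11

I1  is:1  ro:2  ex:3  wr:4
I2  is:2  ro:5  ex:10  wr:11  — RAW R1: wait I1 write@4
I3  is:12  ro:13  ex:18  wr:19  — WAW R3: wait I2 write@11
I4  is:13  ro:14  ex:19  wr:20
I5  is:21  ro:22  ex:27  wr:28  — WAW R6: wait I4 write@20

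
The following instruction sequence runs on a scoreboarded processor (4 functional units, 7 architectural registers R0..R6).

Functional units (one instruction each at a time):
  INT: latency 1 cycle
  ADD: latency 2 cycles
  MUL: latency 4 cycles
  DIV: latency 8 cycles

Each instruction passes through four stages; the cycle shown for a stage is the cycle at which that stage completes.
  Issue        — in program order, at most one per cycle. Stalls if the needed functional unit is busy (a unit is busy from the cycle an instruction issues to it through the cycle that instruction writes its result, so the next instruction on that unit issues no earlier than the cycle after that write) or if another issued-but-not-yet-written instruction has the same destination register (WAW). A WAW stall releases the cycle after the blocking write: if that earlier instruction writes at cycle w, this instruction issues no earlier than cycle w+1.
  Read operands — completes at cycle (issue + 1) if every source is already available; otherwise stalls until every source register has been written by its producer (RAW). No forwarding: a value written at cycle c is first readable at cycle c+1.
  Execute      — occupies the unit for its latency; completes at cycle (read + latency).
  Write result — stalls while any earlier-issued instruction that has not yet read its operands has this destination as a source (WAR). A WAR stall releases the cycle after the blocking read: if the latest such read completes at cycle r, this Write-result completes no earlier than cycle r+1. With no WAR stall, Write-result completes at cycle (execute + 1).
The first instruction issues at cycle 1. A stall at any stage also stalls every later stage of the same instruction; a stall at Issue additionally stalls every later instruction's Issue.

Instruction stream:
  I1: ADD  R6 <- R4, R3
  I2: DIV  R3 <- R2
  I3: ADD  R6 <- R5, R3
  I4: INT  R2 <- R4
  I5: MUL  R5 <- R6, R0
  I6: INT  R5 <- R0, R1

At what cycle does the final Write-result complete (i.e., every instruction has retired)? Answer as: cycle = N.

cycle = 26

  I1 | 1 | 2 | 4 | 5
  I2 | 2 | 3 | 11 | 12
  I3 | 6 | 13 | 15 | 16   struct: ADD busy until I1 writes@5 · RAW R3: wait I2 write@12
  I4 | 7 | 8 | 9 | 10
  I5 | 8 | 17 | 21 | 22   RAW R6: wait I3 write@16
  I6 | 23 | 24 | 25 | 26   WAW R5: wait I5 write@22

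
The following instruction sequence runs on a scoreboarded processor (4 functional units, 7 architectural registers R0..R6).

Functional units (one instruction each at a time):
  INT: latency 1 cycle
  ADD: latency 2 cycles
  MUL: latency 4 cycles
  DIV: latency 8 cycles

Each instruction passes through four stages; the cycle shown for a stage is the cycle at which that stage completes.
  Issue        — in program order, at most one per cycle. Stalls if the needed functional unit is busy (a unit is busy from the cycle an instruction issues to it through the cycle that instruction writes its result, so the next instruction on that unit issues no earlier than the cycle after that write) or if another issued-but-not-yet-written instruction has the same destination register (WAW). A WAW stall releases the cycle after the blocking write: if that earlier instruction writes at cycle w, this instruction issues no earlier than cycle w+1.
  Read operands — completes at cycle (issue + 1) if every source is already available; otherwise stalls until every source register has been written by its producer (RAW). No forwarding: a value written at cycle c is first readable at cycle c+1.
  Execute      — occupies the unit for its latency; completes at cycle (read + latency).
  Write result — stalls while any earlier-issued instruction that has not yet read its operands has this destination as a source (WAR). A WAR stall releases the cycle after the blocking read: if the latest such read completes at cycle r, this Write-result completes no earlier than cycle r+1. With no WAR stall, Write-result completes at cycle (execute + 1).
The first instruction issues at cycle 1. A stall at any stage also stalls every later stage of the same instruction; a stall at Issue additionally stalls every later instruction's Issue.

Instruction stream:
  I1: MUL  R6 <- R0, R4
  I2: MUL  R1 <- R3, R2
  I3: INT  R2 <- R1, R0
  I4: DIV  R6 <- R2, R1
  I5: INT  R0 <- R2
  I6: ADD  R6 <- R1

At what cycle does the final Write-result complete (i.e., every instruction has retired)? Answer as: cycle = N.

  I1 | 1 | 2 | 6 | 7
  I2 | 8 | 9 | 13 | 14   struct: MUL busy until I1 writes@7
  I3 | 9 | 15 | 16 | 17   RAW R1: wait I2 write@14
  I4 | 10 | 18 | 26 | 27   RAW R2: wait I3 write@17
  I5 | 18 | 19 | 20 | 21   struct: INT busy until I3 writes@17
  I6 | 28 | 29 | 31 | 32   WAW R6: wait I4 write@27

cycle = 32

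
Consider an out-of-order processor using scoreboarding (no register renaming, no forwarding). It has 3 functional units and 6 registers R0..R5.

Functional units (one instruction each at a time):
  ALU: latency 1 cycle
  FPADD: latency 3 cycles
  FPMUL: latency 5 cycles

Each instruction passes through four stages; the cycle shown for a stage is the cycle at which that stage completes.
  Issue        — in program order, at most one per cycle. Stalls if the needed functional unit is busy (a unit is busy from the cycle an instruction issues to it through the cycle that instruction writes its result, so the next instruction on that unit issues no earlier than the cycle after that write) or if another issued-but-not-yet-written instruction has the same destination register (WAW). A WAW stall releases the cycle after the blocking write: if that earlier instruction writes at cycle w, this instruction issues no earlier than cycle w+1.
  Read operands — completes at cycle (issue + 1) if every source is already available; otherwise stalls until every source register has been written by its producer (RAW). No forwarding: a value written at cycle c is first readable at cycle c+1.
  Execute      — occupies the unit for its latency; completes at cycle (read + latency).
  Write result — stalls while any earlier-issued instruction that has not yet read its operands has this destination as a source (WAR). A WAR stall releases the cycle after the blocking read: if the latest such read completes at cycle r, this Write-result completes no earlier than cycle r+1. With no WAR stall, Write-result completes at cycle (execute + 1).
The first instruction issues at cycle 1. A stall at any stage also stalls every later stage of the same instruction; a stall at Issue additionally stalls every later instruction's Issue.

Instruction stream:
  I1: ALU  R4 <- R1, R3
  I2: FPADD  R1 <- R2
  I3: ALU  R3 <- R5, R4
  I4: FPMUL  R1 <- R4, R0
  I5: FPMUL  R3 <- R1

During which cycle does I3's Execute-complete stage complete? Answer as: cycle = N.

cycle = 7

[1] I1→ALU
[2] I1 RO; I2→FPADD
[3] I1 EX; I2 RO
[4] I1 WR R4
[5] I3→ALU
[6] I2 EX; I3 RO
[7] I2 WR R1; I3 EX
[8] I3 WR R3; I4→FPMUL
[9] I4 RO
[14] I4 EX
[15] I4 WR R1
[16] I5→FPMUL
[17] I5 RO
[22] I5 EX
[23] I5 WR R3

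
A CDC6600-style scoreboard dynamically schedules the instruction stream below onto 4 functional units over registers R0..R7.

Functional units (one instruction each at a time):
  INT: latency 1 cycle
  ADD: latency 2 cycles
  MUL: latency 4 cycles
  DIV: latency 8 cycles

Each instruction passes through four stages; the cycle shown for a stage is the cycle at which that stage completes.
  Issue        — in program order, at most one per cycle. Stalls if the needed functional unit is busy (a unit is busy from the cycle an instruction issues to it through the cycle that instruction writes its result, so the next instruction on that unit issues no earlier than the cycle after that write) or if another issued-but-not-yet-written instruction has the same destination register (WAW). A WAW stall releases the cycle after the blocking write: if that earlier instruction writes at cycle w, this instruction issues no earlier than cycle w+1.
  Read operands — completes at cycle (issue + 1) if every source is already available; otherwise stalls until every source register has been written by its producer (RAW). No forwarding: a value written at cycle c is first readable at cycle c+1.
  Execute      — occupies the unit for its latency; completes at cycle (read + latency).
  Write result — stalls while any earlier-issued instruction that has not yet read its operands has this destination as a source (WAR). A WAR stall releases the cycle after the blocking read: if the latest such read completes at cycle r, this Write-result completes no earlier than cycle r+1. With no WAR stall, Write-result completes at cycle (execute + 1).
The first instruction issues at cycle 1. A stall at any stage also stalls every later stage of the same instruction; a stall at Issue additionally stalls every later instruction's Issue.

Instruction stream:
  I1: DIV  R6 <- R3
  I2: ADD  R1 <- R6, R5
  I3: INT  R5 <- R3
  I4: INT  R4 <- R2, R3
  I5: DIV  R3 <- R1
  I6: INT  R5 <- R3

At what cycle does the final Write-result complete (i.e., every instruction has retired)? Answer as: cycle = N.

c1: I1→DIV
c2: I1 RO; I2→ADD
c3: I3→INT
c4: I3 RO
c5: I3 EX
c10: I1 EX
c11: I1 WR R6
c12: I2 RO
c13: I3 WR R5
c14: I2 EX; I4→INT
c15: I2 WR R1; I4 RO; I5→DIV
c16: I4 EX; I5 RO
c17: I4 WR R4
c18: I6→INT
c24: I5 EX
c25: I5 WR R3
c26: I6 RO
c27: I6 EX
c28: I6 WR R5

cycle = 28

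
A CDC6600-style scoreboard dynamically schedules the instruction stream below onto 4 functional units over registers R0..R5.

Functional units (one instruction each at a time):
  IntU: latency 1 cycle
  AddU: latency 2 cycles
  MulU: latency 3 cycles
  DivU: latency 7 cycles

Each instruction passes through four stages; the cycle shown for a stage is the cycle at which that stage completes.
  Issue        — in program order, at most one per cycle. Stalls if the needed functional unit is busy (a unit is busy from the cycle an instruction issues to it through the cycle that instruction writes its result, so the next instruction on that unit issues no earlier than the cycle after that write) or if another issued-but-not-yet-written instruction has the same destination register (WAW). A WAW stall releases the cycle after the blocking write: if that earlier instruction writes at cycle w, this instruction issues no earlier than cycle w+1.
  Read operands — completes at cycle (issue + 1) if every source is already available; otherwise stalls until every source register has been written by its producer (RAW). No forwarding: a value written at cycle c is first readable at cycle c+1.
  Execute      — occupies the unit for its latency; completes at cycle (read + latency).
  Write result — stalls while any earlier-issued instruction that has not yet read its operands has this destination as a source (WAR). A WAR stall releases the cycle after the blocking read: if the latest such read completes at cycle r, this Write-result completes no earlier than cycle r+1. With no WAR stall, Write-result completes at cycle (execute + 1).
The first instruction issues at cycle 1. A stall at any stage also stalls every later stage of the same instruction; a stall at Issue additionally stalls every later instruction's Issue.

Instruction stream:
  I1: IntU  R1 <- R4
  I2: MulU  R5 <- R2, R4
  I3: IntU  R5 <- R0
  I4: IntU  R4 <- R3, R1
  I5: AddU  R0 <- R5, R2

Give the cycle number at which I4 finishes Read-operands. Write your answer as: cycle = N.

I1 -> (1, 2, 3, 4)
I2 -> (2, 3, 6, 7)
I3 -> (8, 9, 10, 11)  // WAW R5: wait I2 write@7
I4 -> (12, 13, 14, 15)  // struct: IntU busy until I3 writes@11
I5 -> (13, 14, 16, 17)

cycle = 13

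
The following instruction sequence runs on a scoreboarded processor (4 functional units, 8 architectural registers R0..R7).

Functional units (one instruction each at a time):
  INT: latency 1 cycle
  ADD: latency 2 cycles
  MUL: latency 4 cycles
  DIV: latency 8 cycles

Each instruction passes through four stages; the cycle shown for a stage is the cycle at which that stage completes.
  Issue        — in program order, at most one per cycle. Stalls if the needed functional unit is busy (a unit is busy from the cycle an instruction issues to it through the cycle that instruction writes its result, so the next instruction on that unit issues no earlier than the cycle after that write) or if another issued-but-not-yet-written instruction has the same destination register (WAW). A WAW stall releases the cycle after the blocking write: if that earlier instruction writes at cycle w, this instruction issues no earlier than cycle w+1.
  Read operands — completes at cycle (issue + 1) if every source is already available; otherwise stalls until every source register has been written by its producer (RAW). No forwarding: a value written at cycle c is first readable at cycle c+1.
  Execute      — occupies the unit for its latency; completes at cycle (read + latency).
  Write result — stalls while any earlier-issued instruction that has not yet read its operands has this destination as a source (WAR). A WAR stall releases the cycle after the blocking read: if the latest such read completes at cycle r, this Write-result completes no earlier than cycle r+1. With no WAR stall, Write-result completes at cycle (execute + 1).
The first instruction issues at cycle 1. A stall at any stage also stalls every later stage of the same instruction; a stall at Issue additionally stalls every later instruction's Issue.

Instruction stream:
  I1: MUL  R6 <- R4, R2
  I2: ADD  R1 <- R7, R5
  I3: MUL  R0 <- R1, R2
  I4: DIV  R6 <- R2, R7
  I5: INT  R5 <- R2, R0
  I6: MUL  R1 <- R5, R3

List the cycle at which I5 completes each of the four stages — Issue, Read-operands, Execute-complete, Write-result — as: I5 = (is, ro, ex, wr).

I5 = (10, 15, 16, 17)

[I1] 1/2/6/7
[I2] 2/3/5/6
[I3] 8/9/13/14  (struct: MUL busy until I1 writes@7)
[I4] 9/10/18/19
[I5] 10/15/16/17  (RAW R0: wait I3 write@14)
[I6] 15/18/22/23  (struct: MUL busy until I3 writes@14; RAW R5: wait I5 write@17)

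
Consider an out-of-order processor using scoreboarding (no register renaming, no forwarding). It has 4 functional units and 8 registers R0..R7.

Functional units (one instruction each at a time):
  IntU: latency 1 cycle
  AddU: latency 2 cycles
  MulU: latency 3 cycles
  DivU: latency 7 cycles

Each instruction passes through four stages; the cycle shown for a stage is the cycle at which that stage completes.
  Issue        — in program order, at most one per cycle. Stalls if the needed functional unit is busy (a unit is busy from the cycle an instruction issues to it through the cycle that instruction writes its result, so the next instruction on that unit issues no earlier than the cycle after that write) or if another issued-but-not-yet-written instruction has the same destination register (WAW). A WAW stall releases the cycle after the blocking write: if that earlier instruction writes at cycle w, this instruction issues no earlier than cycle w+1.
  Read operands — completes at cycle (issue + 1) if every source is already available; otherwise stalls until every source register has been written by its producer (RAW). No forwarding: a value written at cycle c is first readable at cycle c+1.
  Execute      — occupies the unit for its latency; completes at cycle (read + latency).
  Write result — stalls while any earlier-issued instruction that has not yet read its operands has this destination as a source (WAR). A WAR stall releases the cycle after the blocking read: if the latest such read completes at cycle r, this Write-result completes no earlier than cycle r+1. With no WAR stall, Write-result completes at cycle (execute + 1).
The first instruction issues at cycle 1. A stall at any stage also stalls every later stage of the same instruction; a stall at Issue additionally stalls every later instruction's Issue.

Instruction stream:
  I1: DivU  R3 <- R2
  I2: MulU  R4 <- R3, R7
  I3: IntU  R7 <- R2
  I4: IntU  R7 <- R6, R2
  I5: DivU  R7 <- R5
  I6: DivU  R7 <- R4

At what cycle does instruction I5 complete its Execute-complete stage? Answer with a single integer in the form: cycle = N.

  I1 | 1 | 2 | 9 | 10
  I2 | 2 | 11 | 14 | 15   RAW R3: wait I1 write@10
  I3 | 3 | 4 | 5 | 12   WAR R7: wait I2 read@11
  I4 | 13 | 14 | 15 | 16   struct: IntU busy until I3 writes@12
  I5 | 17 | 18 | 25 | 26   WAW R7: wait I4 write@16
  I6 | 27 | 28 | 35 | 36   struct: DivU busy until I5 writes@26

cycle = 25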